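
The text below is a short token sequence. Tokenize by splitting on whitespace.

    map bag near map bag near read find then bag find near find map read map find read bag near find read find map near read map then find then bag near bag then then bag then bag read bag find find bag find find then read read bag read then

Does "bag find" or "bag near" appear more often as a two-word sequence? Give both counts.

"bag near" (4 vs 3)

"bag find": 3 occurrences
"bag near": 4 occurrences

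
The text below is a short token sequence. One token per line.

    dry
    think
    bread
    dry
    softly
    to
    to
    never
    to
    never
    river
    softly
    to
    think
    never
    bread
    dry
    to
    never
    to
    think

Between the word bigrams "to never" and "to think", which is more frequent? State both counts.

"to never" (3 vs 2)

"to never": 3 occurrences
"to think": 2 occurrences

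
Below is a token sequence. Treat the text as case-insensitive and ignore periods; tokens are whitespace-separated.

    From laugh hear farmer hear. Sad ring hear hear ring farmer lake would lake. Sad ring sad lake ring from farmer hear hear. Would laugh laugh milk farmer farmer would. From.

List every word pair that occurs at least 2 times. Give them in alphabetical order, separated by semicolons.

farmer hear; hear hear; sad ring

Bigram counts meeting the condition (at least 2 times):
  farmer hear: 2
  hear hear: 2
  sad ring: 2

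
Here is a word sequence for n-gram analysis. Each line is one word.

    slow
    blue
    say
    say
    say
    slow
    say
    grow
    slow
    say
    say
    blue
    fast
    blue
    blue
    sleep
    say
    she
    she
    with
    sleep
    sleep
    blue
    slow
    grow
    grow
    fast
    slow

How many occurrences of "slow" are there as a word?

Scanning the 28 tokens for "slow":
  position 1: slow
  position 6: slow
  position 9: slow
  position 24: slow
  position 28: slow

5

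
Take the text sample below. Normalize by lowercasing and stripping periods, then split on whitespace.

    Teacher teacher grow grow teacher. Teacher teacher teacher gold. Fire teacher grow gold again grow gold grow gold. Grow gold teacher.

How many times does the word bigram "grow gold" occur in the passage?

Scanning the 20 overlapping bigram windows for "grow gold":
  position 12–13: grow gold
  position 15–16: grow gold
  position 17–18: grow gold
  position 19–20: grow gold

4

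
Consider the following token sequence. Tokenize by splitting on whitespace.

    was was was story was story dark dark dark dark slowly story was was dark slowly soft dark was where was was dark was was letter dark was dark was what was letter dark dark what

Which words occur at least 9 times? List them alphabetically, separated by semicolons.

dark; was

Unigram counts meeting the condition (at least 9 times):
  dark: 11
  was: 14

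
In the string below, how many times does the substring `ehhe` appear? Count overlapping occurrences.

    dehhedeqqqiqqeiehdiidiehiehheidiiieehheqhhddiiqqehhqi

3

Sliding a length-4 window over the 53 characters (50 positions):
  position 2–5: ehhe
  position 26–29: ehhe
  position 36–39: ehhe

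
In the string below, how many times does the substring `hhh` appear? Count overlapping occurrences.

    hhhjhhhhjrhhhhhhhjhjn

8

Sliding a length-3 window over the 21 characters (19 positions):
  position 1–3: hhh
  position 5–7: hhh
  position 6–8: hhh
  position 11–13: hhh
  position 12–14: hhh
  position 13–15: hhh
  position 14–16: hhh
  position 15–17: hhh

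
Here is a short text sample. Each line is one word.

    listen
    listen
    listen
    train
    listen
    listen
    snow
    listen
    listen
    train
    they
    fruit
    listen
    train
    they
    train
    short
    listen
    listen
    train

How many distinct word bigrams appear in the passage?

11

20 tokens → 19 bigram windows in total.
Repeated bigrams (each contributes count−1 duplicates):
  listen listen: 5
  listen train: 4
  train they: 2
8 duplicate windows → 19 − 8 = 11 distinct.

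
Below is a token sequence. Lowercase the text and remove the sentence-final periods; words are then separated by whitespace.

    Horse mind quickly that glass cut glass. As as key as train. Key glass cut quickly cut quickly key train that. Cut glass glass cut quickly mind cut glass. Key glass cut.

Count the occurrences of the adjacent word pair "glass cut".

4

Scanning the 31 overlapping bigram windows for "glass cut":
  position 5–6: glass cut
  position 14–15: glass cut
  position 24–25: glass cut
  position 31–32: glass cut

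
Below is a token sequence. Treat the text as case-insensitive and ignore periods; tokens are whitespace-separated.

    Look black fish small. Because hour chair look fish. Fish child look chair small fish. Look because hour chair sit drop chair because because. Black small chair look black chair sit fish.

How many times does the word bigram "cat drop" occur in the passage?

0

Scanning the 31 overlapping bigram windows for "cat drop":
  (none found)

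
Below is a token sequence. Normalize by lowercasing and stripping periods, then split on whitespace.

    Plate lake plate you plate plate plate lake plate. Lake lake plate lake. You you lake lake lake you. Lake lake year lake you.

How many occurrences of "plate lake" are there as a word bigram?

4

Scanning the 23 overlapping bigram windows for "plate lake":
  position 1–2: plate lake
  position 7–8: plate lake
  position 9–10: plate lake
  position 12–13: plate lake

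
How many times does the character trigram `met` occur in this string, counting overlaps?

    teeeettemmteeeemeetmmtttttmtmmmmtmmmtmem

Sliding a length-3 window over the 40 characters (38 positions):
  (no match at any position)

0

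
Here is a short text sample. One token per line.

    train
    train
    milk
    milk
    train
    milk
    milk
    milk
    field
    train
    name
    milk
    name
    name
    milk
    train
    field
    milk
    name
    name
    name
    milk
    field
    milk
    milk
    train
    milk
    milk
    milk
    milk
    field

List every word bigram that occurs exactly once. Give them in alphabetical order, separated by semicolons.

Bigram counts meeting the condition (exactly once):
  field train: 1
  train field: 1
  train name: 1
  train train: 1

field train; train field; train name; train train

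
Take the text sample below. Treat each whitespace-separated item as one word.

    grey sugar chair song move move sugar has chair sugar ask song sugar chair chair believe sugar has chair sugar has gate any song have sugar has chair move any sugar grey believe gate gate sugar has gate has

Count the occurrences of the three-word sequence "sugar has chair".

Scanning the 37 overlapping trigram windows for "sugar has chair":
  position 7–9: sugar has chair
  position 17–19: sugar has chair
  position 26–28: sugar has chair

3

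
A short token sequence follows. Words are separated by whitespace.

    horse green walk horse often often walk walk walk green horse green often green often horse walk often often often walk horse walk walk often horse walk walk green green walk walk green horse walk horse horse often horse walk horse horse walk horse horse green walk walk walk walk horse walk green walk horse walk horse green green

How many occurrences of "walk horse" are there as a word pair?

Scanning the 58 overlapping bigram windows for "walk horse":
  position 3–4: walk horse
  position 21–22: walk horse
  position 35–36: walk horse
  position 40–41: walk horse
  position 43–44: walk horse
  position 50–51: walk horse
  position 54–55: walk horse
  position 56–57: walk horse

8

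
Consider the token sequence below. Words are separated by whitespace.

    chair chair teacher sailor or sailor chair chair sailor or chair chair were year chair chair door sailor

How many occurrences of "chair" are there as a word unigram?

Scanning the 18 tokens for "chair":
  position 1: chair
  position 2: chair
  position 7: chair
  position 8: chair
  position 11: chair
  position 12: chair
  position 15: chair
  position 16: chair

8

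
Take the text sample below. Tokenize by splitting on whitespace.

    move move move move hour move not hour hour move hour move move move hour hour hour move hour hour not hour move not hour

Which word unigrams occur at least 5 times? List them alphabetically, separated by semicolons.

hour; move

Unigram counts meeting the condition (at least 5 times):
  hour: 11
  move: 11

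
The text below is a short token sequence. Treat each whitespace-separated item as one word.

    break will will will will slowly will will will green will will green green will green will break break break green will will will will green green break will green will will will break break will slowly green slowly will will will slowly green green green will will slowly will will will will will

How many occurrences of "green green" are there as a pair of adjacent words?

Scanning the 53 overlapping bigram windows for "green green":
  position 13–14: green green
  position 26–27: green green
  position 44–45: green green
  position 45–46: green green

4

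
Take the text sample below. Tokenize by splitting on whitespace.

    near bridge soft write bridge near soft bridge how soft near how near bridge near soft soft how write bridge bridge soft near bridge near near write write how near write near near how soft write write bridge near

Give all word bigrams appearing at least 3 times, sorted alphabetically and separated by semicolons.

Bigram counts meeting the condition (at least 3 times):
  bridge near: 4
  near bridge: 3
  write bridge: 3

bridge near; near bridge; write bridge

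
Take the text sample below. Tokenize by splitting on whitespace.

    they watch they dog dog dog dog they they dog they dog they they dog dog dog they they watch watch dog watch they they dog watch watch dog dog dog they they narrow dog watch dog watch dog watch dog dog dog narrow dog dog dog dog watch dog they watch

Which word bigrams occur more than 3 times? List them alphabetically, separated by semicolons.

Bigram counts meeting the condition (more than 3 times):
  dog dog: 12
  dog they: 6
  dog watch: 6
  they dog: 5
  they they: 5
  watch dog: 6

dog dog; dog they; dog watch; they dog; they they; watch dog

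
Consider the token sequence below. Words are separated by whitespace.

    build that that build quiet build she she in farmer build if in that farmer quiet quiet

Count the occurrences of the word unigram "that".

3

Scanning the 17 tokens for "that":
  position 2: that
  position 3: that
  position 14: that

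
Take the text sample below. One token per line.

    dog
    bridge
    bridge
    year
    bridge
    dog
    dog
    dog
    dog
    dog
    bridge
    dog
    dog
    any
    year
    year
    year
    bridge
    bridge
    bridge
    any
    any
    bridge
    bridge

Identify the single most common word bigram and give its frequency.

"dog dog", 5 times

Bigram frequencies (highest first):
  dog dog: 5
  bridge bridge: 4
  dog bridge: 2
  year bridge: 2
  bridge dog: 2
  year year: 2
  … (6 more, each ≤ 1)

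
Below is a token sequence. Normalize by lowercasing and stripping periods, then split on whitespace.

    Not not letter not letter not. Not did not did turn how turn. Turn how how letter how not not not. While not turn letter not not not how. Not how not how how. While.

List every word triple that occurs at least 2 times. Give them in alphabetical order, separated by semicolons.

Trigram counts meeting the condition (at least 2 times):
  how not how: 2
  letter not not: 2
  not how not: 2
  not letter not: 2
  not not not: 2

how not how; letter not not; not how not; not letter not; not not not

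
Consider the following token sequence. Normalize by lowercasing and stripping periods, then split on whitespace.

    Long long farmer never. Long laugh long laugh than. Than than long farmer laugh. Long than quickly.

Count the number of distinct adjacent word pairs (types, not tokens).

12

17 tokens → 16 bigram windows in total.
Repeated bigrams (each contributes count−1 duplicates):
  laugh long: 2
  long farmer: 2
  long laugh: 2
  than than: 2
4 duplicate windows → 16 − 4 = 12 distinct.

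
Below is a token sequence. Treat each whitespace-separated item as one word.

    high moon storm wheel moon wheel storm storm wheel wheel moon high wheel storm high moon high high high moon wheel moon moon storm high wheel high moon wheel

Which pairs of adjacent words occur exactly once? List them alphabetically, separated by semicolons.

moon moon; storm storm; wheel high; wheel wheel

Bigram counts meeting the condition (exactly once):
  moon moon: 1
  storm storm: 1
  wheel high: 1
  wheel wheel: 1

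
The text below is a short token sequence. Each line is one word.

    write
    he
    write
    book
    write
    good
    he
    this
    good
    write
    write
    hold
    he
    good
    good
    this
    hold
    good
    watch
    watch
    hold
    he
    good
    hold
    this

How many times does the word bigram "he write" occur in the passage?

1

Scanning the 24 overlapping bigram windows for "he write":
  position 2–3: he write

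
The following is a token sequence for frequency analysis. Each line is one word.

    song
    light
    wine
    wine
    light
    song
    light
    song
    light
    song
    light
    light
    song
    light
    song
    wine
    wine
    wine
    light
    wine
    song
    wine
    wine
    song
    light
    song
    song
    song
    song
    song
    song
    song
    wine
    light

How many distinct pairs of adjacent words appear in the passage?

34 tokens → 33 bigram windows in total.
Repeated bigrams (each contributes count−1 duplicates):
  light song: 6
  song light: 6
  song song: 6
  wine wine: 4
  song wine: 3
  wine light: 3
  light wine: 2
  wine song: 2
24 duplicate windows → 33 − 24 = 9 distinct.

9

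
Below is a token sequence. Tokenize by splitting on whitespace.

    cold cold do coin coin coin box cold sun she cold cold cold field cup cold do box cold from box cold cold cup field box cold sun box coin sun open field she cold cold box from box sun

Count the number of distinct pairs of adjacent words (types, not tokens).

27

40 tokens → 39 bigram windows in total.
Repeated bigrams (each contributes count−1 duplicates):
  cold cold: 5
  box cold: 4
  coin coin: 2
  cold do: 2
  cold sun: 2
  from box: 2
  she cold: 2
12 duplicate windows → 39 − 12 = 27 distinct.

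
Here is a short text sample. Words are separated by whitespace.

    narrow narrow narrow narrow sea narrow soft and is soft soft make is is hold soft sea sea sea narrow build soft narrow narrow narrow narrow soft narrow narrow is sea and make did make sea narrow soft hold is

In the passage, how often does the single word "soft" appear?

Scanning the 40 tokens for "soft":
  position 7: soft
  position 10: soft
  position 11: soft
  position 16: soft
  position 22: soft
  position 27: soft
  position 38: soft

7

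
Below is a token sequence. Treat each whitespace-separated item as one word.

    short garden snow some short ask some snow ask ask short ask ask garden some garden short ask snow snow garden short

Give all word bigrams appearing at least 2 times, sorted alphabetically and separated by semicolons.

ask ask; garden short; short ask

Bigram counts meeting the condition (at least 2 times):
  ask ask: 2
  garden short: 2
  short ask: 3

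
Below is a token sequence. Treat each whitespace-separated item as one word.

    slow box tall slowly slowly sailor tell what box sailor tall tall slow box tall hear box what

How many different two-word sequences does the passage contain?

18 tokens → 17 bigram windows in total.
Repeated bigrams (each contributes count−1 duplicates):
  box tall: 2
  slow box: 2
2 duplicate windows → 17 − 2 = 15 distinct.

15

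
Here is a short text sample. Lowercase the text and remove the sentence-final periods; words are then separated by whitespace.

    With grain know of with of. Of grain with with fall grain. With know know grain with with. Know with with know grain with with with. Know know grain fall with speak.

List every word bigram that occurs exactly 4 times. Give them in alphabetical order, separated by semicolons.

Bigram counts meeting the condition (exactly 4 times):
  grain with: 4
  with know: 4

grain with; with know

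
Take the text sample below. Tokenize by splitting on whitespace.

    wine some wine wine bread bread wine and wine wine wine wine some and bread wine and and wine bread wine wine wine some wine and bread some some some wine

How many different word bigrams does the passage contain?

31 tokens → 30 bigram windows in total.
Repeated bigrams (each contributes count−1 duplicates):
  wine wine: 6
  bread wine: 3
  some wine: 3
  wine and: 3
  wine some: 3
  and bread: 2
  and wine: 2
  some some: 2
  … (1 more repeated)
17 duplicate windows → 30 − 17 = 13 distinct.

13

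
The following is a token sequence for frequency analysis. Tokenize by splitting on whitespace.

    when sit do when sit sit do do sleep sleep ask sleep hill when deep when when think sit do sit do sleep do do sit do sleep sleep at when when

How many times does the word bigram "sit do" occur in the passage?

5

Scanning the 31 overlapping bigram windows for "sit do":
  position 2–3: sit do
  position 6–7: sit do
  position 19–20: sit do
  position 21–22: sit do
  position 26–27: sit do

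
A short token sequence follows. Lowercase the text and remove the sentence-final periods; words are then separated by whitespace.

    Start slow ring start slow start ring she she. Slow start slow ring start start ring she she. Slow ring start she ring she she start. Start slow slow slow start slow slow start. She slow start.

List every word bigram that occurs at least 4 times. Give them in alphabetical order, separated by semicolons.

Bigram counts meeting the condition (at least 4 times):
  slow start: 5
  start slow: 5

slow start; start slow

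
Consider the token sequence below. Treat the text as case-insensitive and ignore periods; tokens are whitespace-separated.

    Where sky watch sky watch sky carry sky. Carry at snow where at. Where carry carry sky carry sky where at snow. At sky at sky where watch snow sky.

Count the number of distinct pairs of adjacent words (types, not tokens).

30 tokens → 29 bigram windows in total.
Repeated bigrams (each contributes count−1 duplicates):
  carry sky: 3
  sky carry: 3
  at sky: 2
  at snow: 2
  sky watch: 2
  sky where: 2
  watch sky: 2
  where at: 2
10 duplicate windows → 29 − 10 = 19 distinct.

19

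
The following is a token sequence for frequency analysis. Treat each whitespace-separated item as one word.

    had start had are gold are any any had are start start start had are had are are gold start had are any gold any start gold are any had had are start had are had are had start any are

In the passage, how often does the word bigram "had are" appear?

8

Scanning the 40 overlapping bigram windows for "had are":
  position 3–4: had are
  position 9–10: had are
  position 14–15: had are
  position 16–17: had are
  position 21–22: had are
  position 31–32: had are
  position 34–35: had are
  position 36–37: had are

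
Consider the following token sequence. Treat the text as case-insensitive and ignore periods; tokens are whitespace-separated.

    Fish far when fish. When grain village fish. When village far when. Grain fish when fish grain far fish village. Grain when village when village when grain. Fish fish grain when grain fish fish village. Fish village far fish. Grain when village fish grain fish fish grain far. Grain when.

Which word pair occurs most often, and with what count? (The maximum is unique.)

"fish grain", 5 times

Bigram frequencies (highest first):
  fish grain: 5
  when grain: 4
  when village: 4
  grain fish: 4
  grain when: 4
  fish when: 3
  … (13 more, each ≤ 3)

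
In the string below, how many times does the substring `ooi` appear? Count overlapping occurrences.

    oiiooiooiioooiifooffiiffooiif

Sliding a length-3 window over the 29 characters (27 positions):
  position 4–6: ooi
  position 7–9: ooi
  position 12–14: ooi
  position 25–27: ooi

4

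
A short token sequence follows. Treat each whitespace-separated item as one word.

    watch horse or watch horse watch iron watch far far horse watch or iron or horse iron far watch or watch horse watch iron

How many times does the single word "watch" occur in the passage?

Scanning the 24 tokens for "watch":
  position 1: watch
  position 4: watch
  position 6: watch
  position 8: watch
  position 12: watch
  position 19: watch
  position 21: watch
  position 23: watch

8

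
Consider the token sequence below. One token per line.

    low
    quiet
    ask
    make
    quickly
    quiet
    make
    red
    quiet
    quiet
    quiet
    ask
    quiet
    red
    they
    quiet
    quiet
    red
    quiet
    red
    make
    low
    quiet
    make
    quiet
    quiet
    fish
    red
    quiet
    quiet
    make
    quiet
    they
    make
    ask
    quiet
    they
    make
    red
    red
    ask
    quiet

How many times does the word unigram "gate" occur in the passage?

0

Scanning the 42 tokens for "gate":
  (none found)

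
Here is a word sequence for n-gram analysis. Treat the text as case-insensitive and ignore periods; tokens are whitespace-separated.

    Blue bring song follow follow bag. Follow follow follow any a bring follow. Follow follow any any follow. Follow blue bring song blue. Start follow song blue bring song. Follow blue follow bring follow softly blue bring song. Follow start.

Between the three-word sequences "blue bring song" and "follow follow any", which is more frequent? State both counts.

"blue bring song" (4 vs 2)

"blue bring song": 4 occurrences
"follow follow any": 2 occurrences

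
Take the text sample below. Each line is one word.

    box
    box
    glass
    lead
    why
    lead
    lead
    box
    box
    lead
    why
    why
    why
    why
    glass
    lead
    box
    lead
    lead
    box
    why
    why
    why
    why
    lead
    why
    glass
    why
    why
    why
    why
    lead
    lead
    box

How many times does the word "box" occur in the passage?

7

Scanning the 34 tokens for "box":
  position 1: box
  position 2: box
  position 8: box
  position 9: box
  position 17: box
  position 20: box
  position 34: box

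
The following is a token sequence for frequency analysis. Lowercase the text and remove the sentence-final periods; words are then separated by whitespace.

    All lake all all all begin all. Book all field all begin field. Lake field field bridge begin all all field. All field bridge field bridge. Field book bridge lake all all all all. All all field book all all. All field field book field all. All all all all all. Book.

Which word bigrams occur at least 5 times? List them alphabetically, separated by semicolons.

Bigram counts meeting the condition (at least 5 times):
  all all: 15
  all field: 5

all all; all field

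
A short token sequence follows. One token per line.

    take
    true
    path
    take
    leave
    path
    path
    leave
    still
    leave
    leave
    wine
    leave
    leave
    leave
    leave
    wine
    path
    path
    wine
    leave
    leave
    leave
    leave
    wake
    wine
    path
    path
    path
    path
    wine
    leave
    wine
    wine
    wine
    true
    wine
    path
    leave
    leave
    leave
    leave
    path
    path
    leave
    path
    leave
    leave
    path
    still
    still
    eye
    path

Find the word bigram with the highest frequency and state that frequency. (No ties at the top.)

"leave leave", 11 times

Bigram frequencies (highest first):
  leave leave: 11
  path path: 6
  leave path: 4
  path leave: 4
  leave wine: 3
  wine leave: 3
  … (17 more, each ≤ 3)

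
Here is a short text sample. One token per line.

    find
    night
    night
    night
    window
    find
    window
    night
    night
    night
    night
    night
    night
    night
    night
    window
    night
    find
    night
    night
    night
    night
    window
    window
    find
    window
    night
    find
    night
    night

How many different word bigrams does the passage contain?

30 tokens → 29 bigram windows in total.
Repeated bigrams (each contributes count−1 duplicates):
  night night: 13
  find night: 3
  night window: 3
  window night: 3
  find window: 2
  night find: 2
  window find: 2
21 duplicate windows → 29 − 21 = 8 distinct.

8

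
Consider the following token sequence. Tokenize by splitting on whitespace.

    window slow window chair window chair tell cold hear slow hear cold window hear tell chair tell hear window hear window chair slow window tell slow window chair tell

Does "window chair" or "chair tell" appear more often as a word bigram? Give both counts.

"window chair" (4 vs 3)

"window chair": 4 occurrences
"chair tell": 3 occurrences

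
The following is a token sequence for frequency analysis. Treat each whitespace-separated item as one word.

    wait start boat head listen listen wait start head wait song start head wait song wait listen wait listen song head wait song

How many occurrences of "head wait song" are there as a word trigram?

3

Scanning the 21 overlapping trigram windows for "head wait song":
  position 9–11: head wait song
  position 13–15: head wait song
  position 21–23: head wait song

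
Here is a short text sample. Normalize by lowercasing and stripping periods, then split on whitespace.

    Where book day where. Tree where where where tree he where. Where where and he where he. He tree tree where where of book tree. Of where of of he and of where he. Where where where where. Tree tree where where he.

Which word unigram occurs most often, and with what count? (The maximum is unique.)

Unigram frequencies (highest first):
  where: 19
  tree: 7
  he: 7
  of: 5
  book: 2
  and: 2
  … (1 more, each ≤ 1)

"where", 19 times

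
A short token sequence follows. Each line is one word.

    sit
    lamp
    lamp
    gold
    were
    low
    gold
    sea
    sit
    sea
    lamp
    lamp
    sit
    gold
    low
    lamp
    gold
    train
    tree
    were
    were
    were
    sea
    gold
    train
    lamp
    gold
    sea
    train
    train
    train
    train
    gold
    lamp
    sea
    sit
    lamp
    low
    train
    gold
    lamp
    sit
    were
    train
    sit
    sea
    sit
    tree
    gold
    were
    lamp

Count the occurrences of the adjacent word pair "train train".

Scanning the 50 overlapping bigram windows for "train train":
  position 29–30: train train
  position 30–31: train train
  position 31–32: train train

3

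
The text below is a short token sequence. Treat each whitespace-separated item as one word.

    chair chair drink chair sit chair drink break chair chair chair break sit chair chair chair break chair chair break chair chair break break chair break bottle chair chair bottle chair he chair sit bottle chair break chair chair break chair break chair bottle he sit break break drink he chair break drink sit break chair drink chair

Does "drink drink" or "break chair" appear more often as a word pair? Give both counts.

"drink drink": 0 occurrences
"break chair": 8 occurrences

"break chair" (8 vs 0)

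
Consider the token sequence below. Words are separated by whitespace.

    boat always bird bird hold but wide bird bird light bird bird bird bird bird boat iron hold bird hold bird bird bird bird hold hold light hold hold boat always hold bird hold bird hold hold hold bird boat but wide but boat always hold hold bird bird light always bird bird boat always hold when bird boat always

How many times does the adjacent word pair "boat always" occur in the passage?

5

Scanning the 59 overlapping bigram windows for "boat always":
  position 1–2: boat always
  position 30–31: boat always
  position 44–45: boat always
  position 54–55: boat always
  position 59–60: boat always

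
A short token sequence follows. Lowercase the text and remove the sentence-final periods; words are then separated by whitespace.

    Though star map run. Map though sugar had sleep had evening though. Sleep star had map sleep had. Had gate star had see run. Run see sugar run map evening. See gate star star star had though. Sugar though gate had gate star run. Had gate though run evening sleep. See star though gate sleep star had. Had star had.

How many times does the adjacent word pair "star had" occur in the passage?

Scanning the 59 overlapping bigram windows for "star had":
  position 14–15: star had
  position 21–22: star had
  position 35–36: star had
  position 56–57: star had
  position 59–60: star had

5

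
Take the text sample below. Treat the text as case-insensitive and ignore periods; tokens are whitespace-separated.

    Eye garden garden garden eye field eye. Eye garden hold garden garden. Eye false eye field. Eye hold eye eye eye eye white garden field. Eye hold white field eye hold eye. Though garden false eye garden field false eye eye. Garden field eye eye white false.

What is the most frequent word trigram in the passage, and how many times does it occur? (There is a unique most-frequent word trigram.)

"field eye hold", 3 times

Trigram frequencies (highest first):
  field eye hold: 3
  garden garden eye: 2
  eye field eye: 2
  field eye eye: 2
  eye eye garden: 2
  eye hold eye: 2
  … (28 more, each ≤ 2)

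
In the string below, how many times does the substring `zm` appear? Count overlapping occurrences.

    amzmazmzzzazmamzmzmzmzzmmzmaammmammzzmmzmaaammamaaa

10

Sliding a length-2 window over the 51 characters (50 positions):
  position 3–4: zm
  position 6–7: zm
  position 12–13: zm
  position 16–17: zm
  position 18–19: zm
  position 20–21: zm
  position 23–24: zm
  position 26–27: zm
  position 37–38: zm
  position 40–41: zm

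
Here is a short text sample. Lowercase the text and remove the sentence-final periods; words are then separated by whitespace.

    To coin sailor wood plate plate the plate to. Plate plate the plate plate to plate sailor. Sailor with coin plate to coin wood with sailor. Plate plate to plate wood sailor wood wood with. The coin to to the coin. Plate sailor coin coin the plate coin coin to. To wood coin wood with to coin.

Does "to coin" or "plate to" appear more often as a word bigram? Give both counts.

"plate to" (4 vs 3)

"to coin": 3 occurrences
"plate to": 4 occurrences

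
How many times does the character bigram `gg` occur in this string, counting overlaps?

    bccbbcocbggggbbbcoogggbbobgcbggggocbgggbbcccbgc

10

Sliding a length-2 window over the 47 characters (46 positions):
  position 10–11: gg
  position 11–12: gg
  position 12–13: gg
  position 20–21: gg
  position 21–22: gg
  position 30–31: gg
  position 31–32: gg
  position 32–33: gg
  position 37–38: gg
  position 38–39: gg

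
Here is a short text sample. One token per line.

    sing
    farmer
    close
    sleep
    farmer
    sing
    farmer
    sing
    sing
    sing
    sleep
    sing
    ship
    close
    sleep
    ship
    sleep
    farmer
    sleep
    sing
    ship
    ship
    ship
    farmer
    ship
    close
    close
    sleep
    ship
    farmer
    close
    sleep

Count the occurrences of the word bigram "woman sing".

0

Scanning the 31 overlapping bigram windows for "woman sing":
  (none found)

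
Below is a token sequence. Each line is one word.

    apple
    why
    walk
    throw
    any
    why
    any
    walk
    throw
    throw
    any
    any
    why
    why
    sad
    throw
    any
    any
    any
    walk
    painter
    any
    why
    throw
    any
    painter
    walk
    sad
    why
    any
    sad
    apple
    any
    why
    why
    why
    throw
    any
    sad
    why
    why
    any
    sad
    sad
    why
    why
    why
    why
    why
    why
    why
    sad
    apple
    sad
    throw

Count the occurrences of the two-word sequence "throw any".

5

Scanning the 54 overlapping bigram windows for "throw any":
  position 4–5: throw any
  position 10–11: throw any
  position 16–17: throw any
  position 24–25: throw any
  position 37–38: throw any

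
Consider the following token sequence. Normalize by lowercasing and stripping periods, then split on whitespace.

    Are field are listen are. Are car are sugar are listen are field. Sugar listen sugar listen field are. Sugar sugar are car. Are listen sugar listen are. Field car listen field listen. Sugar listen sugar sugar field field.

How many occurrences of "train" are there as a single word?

Scanning the 39 tokens for "train":
  (none found)

0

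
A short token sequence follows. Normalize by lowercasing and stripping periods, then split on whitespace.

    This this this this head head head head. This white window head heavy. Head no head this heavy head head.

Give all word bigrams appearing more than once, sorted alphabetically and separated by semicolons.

Bigram counts meeting the condition (more than once):
  head head: 4
  head this: 2
  heavy head: 2
  this this: 3

head head; head this; heavy head; this this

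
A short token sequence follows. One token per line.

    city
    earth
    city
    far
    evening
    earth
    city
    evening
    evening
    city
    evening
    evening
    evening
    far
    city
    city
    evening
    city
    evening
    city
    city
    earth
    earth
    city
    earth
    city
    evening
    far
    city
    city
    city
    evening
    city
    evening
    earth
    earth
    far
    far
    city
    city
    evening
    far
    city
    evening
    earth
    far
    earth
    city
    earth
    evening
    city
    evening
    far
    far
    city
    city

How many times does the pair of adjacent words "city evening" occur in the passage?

10

Scanning the 55 overlapping bigram windows for "city evening":
  position 7–8: city evening
  position 10–11: city evening
  position 16–17: city evening
  position 18–19: city evening
  position 26–27: city evening
  position 31–32: city evening
  position 33–34: city evening
  position 40–41: city evening
  position 43–44: city evening
  position 51–52: city evening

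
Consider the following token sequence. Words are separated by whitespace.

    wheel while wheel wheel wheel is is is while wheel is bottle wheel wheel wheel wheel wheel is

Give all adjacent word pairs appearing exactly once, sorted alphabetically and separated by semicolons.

Bigram counts meeting the condition (exactly once):
  bottle wheel: 1
  is bottle: 1
  is while: 1
  wheel while: 1

bottle wheel; is bottle; is while; wheel while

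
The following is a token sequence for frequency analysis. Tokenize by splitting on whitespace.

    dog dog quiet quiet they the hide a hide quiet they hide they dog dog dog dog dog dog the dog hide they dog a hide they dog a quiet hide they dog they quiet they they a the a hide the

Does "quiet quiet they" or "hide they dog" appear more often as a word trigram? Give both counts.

"hide they dog" (4 vs 1)

"quiet quiet they": 1 occurrence
"hide they dog": 4 occurrences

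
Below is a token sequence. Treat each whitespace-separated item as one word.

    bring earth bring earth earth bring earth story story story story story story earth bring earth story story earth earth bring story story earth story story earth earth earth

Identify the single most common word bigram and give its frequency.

"story story", 8 times

Bigram frequencies (highest first):
  story story: 8
  bring earth: 4
  earth bring: 4
  earth earth: 4
  story earth: 4
  earth story: 3
  … (1 more, each ≤ 1)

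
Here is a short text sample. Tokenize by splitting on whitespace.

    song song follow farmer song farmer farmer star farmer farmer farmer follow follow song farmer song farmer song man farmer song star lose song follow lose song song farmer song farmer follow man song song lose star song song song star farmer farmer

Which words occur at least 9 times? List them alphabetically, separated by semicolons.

farmer; song

Unigram counts meeting the condition (at least 9 times):
  farmer: 13
  song: 16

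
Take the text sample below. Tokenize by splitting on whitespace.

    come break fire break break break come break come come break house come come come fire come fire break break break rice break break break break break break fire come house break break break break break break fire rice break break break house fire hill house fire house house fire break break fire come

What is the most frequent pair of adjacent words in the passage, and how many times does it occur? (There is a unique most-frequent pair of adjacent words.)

"break break", 17 times

Bigram frequencies (highest first):
  break break: 17
  break fire: 4
  come break: 3
  fire break: 3
  come come: 3
  fire come: 3
  … (14 more, each ≤ 3)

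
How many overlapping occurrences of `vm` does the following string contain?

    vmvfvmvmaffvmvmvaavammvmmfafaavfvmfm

Sliding a length-2 window over the 36 characters (35 positions):
  position 1–2: vm
  position 5–6: vm
  position 7–8: vm
  position 12–13: vm
  position 14–15: vm
  position 23–24: vm
  position 33–34: vm

7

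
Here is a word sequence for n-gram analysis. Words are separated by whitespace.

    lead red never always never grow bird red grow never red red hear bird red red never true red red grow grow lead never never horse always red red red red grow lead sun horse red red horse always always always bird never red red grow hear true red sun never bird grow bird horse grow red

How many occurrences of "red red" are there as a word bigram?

8

Scanning the 56 overlapping bigram windows for "red red":
  position 11–12: red red
  position 15–16: red red
  position 19–20: red red
  position 28–29: red red
  position 29–30: red red
  position 30–31: red red
  position 36–37: red red
  position 44–45: red red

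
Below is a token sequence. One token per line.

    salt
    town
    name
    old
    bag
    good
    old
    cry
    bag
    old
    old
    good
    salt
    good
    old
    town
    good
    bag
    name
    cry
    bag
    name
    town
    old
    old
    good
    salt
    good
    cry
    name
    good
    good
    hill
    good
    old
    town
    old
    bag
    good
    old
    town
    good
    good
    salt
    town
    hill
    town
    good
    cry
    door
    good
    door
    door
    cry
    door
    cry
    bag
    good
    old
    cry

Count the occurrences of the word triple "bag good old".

3

Scanning the 58 overlapping trigram windows for "bag good old":
  position 5–7: bag good old
  position 38–40: bag good old
  position 57–59: bag good old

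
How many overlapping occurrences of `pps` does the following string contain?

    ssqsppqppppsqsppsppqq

2

Sliding a length-3 window over the 21 characters (19 positions):
  position 10–12: pps
  position 15–17: pps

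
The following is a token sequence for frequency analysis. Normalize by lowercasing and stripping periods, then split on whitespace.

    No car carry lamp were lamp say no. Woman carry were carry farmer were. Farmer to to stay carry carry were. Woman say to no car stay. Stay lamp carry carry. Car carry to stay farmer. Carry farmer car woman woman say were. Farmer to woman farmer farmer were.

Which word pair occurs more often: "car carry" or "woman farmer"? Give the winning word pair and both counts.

"car carry": 2 occurrences
"woman farmer": 1 occurrence

"car carry" (2 vs 1)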